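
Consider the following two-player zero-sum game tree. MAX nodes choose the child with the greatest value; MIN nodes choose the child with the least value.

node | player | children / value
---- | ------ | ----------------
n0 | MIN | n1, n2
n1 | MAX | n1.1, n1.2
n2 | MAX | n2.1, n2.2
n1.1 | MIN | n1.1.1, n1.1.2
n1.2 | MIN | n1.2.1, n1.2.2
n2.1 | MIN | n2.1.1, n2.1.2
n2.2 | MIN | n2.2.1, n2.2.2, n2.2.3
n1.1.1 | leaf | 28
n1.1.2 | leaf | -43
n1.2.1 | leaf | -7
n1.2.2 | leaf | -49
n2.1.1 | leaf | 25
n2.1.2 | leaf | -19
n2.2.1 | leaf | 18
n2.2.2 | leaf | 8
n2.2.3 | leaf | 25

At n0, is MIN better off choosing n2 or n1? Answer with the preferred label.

n2.1 (MIN): min(25, -19) = -19
n2.2 (MIN): min(18, 8, 25) = 8
n2 (MAX): max(-19, 8) = 8
n1.1 (MIN): min(28, -43) = -43
n1.2 (MIN): min(-7, -49) = -49
n1 (MAX): max(-43, -49) = -43
MIN prefers the lower value; n2=8, n1=-43. n1 is better since -43 < 8.

n1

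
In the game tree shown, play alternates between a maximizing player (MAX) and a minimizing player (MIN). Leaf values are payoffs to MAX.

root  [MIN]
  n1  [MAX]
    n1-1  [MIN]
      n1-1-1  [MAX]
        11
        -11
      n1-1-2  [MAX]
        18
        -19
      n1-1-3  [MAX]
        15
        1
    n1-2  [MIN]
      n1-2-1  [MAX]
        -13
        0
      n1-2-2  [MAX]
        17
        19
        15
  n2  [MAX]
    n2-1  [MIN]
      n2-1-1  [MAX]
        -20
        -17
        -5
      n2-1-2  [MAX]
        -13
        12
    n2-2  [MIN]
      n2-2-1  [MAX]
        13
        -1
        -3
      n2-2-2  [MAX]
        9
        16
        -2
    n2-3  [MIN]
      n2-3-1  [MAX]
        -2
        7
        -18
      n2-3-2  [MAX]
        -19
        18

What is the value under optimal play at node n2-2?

13

n2-2-1 (MAX): max(13, -1, -3) = 13
n2-2-2 (MAX): max(9, 16, -2) = 16
n2-2 (MIN): min(13, 16) = 13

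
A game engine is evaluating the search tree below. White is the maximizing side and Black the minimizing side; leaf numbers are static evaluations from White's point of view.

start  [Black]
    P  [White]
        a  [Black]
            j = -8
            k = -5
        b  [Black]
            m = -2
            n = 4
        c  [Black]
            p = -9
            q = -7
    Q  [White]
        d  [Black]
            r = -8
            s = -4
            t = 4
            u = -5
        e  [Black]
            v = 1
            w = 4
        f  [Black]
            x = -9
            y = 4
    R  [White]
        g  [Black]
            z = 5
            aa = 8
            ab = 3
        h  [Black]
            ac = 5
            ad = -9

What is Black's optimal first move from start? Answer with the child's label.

a (Black): min(-8, -5) = -8
b (Black): min(-2, 4) = -2
c (Black): min(-9, -7) = -9
P (White): max(-8, -2, -9) = -2
d (Black): min(-8, -4, 4, -5) = -8
e (Black): min(1, 4) = 1
f (Black): min(-9, 4) = -9
Q (White): max(-8, 1, -9) = 1
g (Black): min(5, 8, 3) = 3
h (Black): min(5, -9) = -9
R (White): max(3, -9) = 3
start (Black): min(-2, 1, 3) = -2
Black at start wants the lowest of {P=-2, Q=1, R=3}, so chooses P.

P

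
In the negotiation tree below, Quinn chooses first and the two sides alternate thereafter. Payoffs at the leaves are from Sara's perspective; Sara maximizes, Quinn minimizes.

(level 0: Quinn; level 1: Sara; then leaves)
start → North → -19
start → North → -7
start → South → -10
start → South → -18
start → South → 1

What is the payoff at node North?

-7

North (Sara): max(-19, -7) = -7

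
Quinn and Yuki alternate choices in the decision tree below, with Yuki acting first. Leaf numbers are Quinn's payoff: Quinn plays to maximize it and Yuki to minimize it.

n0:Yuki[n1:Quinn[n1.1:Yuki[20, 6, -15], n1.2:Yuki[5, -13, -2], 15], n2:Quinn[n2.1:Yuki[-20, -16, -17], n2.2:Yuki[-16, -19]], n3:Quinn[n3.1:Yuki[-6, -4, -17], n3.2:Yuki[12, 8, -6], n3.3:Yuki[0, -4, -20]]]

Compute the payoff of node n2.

-19

n2.1 (Yuki): min(-20, -16, -17) = -20
n2.2 (Yuki): min(-16, -19) = -19
n2 (Quinn): max(-20, -19) = -19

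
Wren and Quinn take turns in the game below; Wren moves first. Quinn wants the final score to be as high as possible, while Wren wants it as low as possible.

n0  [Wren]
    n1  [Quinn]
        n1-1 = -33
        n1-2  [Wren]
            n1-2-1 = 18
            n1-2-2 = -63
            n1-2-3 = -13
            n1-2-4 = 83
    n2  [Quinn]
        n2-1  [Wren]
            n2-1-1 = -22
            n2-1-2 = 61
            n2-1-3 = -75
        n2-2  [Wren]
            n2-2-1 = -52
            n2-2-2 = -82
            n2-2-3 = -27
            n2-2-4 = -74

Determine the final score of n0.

-75

n1-2 (Wren): min(18, -63, -13, 83) = -63
n1 (Quinn): max(-33, -63) = -33
n2-1 (Wren): min(-22, 61, -75) = -75
n2-2 (Wren): min(-52, -82, -27, -74) = -82
n2 (Quinn): max(-75, -82) = -75
n0 (Wren): min(-33, -75) = -75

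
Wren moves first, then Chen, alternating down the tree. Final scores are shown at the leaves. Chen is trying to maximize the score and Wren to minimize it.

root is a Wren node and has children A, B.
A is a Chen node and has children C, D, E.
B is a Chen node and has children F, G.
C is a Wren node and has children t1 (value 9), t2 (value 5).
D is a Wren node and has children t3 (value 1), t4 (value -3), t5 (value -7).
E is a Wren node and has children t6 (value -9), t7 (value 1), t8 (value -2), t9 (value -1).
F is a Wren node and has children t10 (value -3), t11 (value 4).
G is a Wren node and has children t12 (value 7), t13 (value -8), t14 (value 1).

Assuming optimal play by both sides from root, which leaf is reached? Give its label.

t10

C (Wren): min(9, 5) = 5
D (Wren): min(1, -3, -7) = -7
E (Wren): min(-9, 1, -2, -1) = -9
A (Chen): max(5, -7, -9) = 5
F (Wren): min(-3, 4) = -3
G (Wren): min(7, -8, 1) = -8
B (Chen): max(-3, -8) = -3
root (Wren): min(5, -3) = -3
At root, Wren picks B (lowest: -3).
At B, Chen picks F (highest: -3).
At F, Wren picks t10 (lowest: -3).
Terminal value -3.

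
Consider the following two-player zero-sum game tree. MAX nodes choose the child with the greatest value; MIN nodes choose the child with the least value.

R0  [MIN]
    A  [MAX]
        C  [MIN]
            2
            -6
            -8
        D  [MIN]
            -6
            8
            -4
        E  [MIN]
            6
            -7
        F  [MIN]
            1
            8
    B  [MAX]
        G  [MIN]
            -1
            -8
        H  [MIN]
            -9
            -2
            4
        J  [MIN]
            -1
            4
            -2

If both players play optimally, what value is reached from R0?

-2

C (MIN): min(2, -6, -8) = -8
D (MIN): min(-6, 8, -4) = -6
E (MIN): min(6, -7) = -7
F (MIN): min(1, 8) = 1
A (MAX): max(-8, -6, -7, 1) = 1
G (MIN): min(-1, -8) = -8
H (MIN): min(-9, -2, 4) = -9
J (MIN): min(-1, 4, -2) = -2
B (MAX): max(-8, -9, -2) = -2
R0 (MIN): min(1, -2) = -2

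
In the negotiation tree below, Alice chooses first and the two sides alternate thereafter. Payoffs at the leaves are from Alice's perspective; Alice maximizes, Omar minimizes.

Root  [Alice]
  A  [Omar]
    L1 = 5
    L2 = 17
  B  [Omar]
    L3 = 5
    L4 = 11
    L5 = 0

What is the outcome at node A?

5

A (Omar): min(5, 17) = 5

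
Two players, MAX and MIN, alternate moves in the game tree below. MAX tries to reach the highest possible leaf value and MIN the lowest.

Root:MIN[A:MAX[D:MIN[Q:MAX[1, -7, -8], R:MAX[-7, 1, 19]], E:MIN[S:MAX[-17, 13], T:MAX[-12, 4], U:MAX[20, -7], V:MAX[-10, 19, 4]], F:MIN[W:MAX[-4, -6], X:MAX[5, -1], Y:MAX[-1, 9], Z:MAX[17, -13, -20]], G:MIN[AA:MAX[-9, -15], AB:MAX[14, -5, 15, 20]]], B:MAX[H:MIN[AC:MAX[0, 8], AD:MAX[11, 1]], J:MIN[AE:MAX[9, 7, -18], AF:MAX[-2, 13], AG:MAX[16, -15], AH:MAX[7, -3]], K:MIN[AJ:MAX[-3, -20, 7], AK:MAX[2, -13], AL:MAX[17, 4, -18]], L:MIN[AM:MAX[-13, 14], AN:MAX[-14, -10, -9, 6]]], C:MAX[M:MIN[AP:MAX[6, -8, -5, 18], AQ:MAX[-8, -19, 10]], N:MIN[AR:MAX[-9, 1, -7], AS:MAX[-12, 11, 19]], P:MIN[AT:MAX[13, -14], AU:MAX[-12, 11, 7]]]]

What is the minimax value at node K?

2

AJ (MAX): max(-3, -20, 7) = 7
AK (MAX): max(2, -13) = 2
AL (MAX): max(17, 4, -18) = 17
K (MIN): min(7, 2, 17) = 2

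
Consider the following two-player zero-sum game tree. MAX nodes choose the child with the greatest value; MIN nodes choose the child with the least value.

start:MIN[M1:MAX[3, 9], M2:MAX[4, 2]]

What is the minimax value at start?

M1 (MAX): max(3, 9) = 9
M2 (MAX): max(4, 2) = 4
start (MIN): min(9, 4) = 4

4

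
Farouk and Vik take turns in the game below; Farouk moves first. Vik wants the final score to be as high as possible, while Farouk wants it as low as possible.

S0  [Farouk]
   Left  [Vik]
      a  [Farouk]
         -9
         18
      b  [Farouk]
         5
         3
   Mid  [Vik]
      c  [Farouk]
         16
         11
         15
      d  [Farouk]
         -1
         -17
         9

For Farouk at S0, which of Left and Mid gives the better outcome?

a (Farouk): min(-9, 18) = -9
b (Farouk): min(5, 3) = 3
Left (Vik): max(-9, 3) = 3
c (Farouk): min(16, 11, 15) = 11
d (Farouk): min(-1, -17, 9) = -17
Mid (Vik): max(11, -17) = 11
Farouk prefers the lower value; Left=3, Mid=11. Left is better since 3 < 11.

Left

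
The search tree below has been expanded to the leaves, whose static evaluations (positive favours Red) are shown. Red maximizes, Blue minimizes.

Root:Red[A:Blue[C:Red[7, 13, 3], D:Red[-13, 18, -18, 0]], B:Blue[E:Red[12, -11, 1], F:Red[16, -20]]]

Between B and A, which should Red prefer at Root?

A

E (Red): max(12, -11, 1) = 12
F (Red): max(16, -20) = 16
B (Blue): min(12, 16) = 12
C (Red): max(7, 13, 3) = 13
D (Red): max(-13, 18, -18, 0) = 18
A (Blue): min(13, 18) = 13
Red prefers the higher value; B=12, A=13. A is better since 13 > 12.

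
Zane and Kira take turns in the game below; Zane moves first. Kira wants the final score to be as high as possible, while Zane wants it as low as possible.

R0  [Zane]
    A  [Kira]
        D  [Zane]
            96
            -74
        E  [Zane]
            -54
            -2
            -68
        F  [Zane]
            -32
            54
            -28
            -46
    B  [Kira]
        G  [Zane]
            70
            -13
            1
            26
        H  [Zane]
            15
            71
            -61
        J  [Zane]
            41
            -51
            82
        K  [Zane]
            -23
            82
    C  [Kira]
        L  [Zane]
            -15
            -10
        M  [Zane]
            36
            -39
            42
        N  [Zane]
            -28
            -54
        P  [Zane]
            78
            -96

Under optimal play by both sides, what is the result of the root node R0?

-46

D (Zane): min(96, -74) = -74
E (Zane): min(-54, -2, -68) = -68
F (Zane): min(-32, 54, -28, -46) = -46
A (Kira): max(-74, -68, -46) = -46
G (Zane): min(70, -13, 1, 26) = -13
H (Zane): min(15, 71, -61) = -61
J (Zane): min(41, -51, 82) = -51
K (Zane): min(-23, 82) = -23
B (Kira): max(-13, -61, -51, -23) = -13
L (Zane): min(-15, -10) = -15
M (Zane): min(36, -39, 42) = -39
N (Zane): min(-28, -54) = -54
P (Zane): min(78, -96) = -96
C (Kira): max(-15, -39, -54, -96) = -15
R0 (Zane): min(-46, -13, -15) = -46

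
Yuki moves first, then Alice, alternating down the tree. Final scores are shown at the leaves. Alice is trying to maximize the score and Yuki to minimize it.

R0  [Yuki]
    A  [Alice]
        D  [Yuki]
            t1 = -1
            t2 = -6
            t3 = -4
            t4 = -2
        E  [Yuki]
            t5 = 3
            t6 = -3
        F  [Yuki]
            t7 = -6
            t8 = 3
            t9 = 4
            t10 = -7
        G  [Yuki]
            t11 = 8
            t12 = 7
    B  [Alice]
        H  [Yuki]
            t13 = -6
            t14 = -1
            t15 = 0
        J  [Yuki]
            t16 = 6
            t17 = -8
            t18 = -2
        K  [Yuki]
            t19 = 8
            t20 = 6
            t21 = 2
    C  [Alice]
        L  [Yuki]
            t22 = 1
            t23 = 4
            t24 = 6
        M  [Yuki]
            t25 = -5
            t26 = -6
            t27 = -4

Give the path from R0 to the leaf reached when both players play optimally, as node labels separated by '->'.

R0 -> C -> L -> t22

D (Yuki): min(-1, -6, -4, -2) = -6
E (Yuki): min(3, -3) = -3
F (Yuki): min(-6, 3, 4, -7) = -7
G (Yuki): min(8, 7) = 7
A (Alice): max(-6, -3, -7, 7) = 7
H (Yuki): min(-6, -1, 0) = -6
J (Yuki): min(6, -8, -2) = -8
K (Yuki): min(8, 6, 2) = 2
B (Alice): max(-6, -8, 2) = 2
L (Yuki): min(1, 4, 6) = 1
M (Yuki): min(-5, -6, -4) = -6
C (Alice): max(1, -6) = 1
R0 (Yuki): min(7, 2, 1) = 1
At R0, Yuki picks C (lowest: 1).
At C, Alice picks L (highest: 1).
At L, Yuki picks t22 (lowest: 1).
Terminal value 1.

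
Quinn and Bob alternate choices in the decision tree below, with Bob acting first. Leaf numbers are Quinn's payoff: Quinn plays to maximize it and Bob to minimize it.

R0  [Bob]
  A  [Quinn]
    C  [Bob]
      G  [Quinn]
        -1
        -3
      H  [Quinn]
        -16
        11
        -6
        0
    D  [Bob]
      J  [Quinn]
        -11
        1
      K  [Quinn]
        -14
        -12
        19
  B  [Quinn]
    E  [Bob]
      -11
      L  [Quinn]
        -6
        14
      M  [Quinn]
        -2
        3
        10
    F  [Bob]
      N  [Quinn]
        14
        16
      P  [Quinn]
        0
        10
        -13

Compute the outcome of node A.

1

G (Quinn): max(-1, -3) = -1
H (Quinn): max(-16, 11, -6, 0) = 11
C (Bob): min(-1, 11) = -1
J (Quinn): max(-11, 1) = 1
K (Quinn): max(-14, -12, 19) = 19
D (Bob): min(1, 19) = 1
A (Quinn): max(-1, 1) = 1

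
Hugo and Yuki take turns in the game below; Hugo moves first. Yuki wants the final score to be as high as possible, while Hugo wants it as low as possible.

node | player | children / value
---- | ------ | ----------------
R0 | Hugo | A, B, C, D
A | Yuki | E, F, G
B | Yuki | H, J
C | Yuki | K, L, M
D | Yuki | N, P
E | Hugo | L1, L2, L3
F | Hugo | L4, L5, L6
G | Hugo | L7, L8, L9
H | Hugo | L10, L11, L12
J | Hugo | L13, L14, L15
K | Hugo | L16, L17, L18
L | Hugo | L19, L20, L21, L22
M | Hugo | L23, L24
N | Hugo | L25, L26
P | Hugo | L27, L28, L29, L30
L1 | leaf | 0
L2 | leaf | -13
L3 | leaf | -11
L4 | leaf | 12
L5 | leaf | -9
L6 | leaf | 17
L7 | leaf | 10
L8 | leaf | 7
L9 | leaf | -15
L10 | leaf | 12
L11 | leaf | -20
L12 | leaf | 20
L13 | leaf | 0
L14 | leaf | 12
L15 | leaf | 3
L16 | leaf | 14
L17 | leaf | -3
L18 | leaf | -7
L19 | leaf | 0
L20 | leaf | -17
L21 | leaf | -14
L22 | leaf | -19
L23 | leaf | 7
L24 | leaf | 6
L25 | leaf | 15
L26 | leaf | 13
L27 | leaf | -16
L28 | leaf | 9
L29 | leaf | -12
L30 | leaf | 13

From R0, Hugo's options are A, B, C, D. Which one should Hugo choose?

E (Hugo): min(0, -13, -11) = -13
F (Hugo): min(12, -9, 17) = -9
G (Hugo): min(10, 7, -15) = -15
A (Yuki): max(-13, -9, -15) = -9
H (Hugo): min(12, -20, 20) = -20
J (Hugo): min(0, 12, 3) = 0
B (Yuki): max(-20, 0) = 0
K (Hugo): min(14, -3, -7) = -7
L (Hugo): min(0, -17, -14, -19) = -19
M (Hugo): min(7, 6) = 6
C (Yuki): max(-7, -19, 6) = 6
N (Hugo): min(15, 13) = 13
P (Hugo): min(-16, 9, -12, 13) = -16
D (Yuki): max(13, -16) = 13
R0 (Hugo): min(-9, 0, 6, 13) = -9
Hugo at R0 wants the lowest of {A=-9, B=0, C=6, D=13}, so chooses A.

A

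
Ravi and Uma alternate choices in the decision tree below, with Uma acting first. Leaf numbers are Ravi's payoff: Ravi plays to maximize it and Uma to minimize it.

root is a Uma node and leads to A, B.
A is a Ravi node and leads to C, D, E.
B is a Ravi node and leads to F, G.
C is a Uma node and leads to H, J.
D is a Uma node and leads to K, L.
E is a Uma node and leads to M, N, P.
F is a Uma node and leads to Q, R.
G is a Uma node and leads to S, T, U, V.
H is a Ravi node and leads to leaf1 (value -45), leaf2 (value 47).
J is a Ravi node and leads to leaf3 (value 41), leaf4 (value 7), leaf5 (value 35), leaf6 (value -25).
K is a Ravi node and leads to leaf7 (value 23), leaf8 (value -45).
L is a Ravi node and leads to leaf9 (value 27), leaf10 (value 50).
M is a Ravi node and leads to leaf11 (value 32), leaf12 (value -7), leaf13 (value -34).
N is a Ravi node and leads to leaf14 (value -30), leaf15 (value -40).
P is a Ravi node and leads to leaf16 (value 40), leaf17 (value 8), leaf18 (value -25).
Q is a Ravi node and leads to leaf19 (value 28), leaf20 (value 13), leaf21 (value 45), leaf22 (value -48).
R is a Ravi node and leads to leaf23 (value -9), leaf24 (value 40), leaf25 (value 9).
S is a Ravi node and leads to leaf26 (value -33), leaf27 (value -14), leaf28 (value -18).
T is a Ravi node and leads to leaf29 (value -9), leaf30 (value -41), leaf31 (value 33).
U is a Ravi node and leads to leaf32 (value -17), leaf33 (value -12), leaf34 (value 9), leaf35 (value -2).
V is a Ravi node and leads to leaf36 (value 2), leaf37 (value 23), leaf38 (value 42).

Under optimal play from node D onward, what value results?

K (Ravi): max(23, -45) = 23
L (Ravi): max(27, 50) = 50
D (Uma): min(23, 50) = 23

23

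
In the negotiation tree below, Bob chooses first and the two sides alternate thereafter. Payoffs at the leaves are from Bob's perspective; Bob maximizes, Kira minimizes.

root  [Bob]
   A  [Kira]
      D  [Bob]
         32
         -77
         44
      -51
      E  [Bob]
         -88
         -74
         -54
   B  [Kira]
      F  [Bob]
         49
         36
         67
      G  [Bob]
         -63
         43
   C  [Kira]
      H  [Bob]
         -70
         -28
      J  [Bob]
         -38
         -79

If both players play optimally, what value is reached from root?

43

D (Bob): max(32, -77, 44) = 44
E (Bob): max(-88, -74, -54) = -54
A (Kira): min(44, -51, -54) = -54
F (Bob): max(49, 36, 67) = 67
G (Bob): max(-63, 43) = 43
B (Kira): min(67, 43) = 43
H (Bob): max(-70, -28) = -28
J (Bob): max(-38, -79) = -38
C (Kira): min(-28, -38) = -38
root (Bob): max(-54, 43, -38) = 43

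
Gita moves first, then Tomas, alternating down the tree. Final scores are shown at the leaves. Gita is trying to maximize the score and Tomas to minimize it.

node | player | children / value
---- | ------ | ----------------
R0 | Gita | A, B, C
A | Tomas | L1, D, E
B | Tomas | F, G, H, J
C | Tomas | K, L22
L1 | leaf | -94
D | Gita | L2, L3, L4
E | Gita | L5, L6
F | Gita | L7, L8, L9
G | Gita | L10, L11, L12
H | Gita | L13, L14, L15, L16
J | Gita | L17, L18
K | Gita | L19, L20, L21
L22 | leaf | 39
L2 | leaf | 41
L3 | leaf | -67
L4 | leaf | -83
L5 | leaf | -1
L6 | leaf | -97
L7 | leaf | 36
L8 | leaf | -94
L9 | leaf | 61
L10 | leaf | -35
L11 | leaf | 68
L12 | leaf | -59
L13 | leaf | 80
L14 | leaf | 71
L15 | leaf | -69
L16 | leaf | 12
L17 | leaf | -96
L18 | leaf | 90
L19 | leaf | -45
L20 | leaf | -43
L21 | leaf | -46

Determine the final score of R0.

61

D (Gita): max(41, -67, -83) = 41
E (Gita): max(-1, -97) = -1
A (Tomas): min(-94, 41, -1) = -94
F (Gita): max(36, -94, 61) = 61
G (Gita): max(-35, 68, -59) = 68
H (Gita): max(80, 71, -69, 12) = 80
J (Gita): max(-96, 90) = 90
B (Tomas): min(61, 68, 80, 90) = 61
K (Gita): max(-45, -43, -46) = -43
C (Tomas): min(-43, 39) = -43
R0 (Gita): max(-94, 61, -43) = 61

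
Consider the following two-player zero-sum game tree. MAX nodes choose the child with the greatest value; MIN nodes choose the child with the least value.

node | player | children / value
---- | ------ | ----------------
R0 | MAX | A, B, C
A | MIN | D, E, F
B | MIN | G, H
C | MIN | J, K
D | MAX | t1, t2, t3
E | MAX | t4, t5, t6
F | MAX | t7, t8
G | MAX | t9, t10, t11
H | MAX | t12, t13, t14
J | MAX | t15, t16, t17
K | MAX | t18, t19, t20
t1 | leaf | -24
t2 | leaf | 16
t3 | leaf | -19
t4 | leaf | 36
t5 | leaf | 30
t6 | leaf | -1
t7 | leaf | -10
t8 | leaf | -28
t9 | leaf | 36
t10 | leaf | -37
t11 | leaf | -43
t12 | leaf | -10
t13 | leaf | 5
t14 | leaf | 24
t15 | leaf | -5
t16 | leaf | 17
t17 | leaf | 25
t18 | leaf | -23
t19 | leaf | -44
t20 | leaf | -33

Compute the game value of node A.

-10

D (MAX): max(-24, 16, -19) = 16
E (MAX): max(36, 30, -1) = 36
F (MAX): max(-10, -28) = -10
A (MIN): min(16, 36, -10) = -10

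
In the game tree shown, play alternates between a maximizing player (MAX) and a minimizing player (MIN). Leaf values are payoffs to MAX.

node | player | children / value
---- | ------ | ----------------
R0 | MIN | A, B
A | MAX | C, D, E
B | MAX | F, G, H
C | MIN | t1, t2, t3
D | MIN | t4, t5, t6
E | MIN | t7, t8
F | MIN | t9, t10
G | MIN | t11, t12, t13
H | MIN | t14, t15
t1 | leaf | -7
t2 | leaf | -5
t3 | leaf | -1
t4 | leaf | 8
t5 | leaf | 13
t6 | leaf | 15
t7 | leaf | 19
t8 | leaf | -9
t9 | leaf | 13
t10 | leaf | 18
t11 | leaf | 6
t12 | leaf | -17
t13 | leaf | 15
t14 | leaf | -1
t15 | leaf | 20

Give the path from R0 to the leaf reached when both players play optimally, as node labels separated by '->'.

C (MIN): min(-7, -5, -1) = -7
D (MIN): min(8, 13, 15) = 8
E (MIN): min(19, -9) = -9
A (MAX): max(-7, 8, -9) = 8
F (MIN): min(13, 18) = 13
G (MIN): min(6, -17, 15) = -17
H (MIN): min(-1, 20) = -1
B (MAX): max(13, -17, -1) = 13
R0 (MIN): min(8, 13) = 8
At R0, MIN picks A (lowest: 8).
At A, MAX picks D (highest: 8).
At D, MIN picks t4 (lowest: 8).
Terminal value 8.

R0 -> A -> D -> t4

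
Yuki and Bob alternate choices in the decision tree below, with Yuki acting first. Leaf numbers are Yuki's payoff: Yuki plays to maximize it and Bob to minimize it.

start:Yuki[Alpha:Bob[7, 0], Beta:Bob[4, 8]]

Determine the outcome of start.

Alpha (Bob): min(7, 0) = 0
Beta (Bob): min(4, 8) = 4
start (Yuki): max(0, 4) = 4

4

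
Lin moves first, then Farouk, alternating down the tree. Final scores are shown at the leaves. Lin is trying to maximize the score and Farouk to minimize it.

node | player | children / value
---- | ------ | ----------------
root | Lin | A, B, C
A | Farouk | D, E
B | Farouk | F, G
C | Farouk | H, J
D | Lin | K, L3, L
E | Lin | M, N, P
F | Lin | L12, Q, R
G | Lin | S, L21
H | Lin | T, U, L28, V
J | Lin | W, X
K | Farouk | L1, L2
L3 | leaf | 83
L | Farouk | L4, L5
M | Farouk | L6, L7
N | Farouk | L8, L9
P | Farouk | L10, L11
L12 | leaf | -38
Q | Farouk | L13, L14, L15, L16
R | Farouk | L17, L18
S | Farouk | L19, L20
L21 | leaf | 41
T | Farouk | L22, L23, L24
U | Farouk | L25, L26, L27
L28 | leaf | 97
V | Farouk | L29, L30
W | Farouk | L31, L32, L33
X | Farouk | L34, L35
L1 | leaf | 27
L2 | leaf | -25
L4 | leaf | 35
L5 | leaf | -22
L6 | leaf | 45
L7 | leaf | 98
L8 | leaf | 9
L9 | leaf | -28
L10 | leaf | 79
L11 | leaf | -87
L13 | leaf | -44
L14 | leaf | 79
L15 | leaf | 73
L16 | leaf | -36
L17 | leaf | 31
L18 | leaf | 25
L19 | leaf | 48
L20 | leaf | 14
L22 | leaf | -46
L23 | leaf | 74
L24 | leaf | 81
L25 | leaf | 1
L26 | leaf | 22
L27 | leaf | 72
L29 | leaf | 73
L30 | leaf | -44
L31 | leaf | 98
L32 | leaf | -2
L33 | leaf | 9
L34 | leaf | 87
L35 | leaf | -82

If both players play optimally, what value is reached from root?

45

K (Farouk): min(27, -25) = -25
L (Farouk): min(35, -22) = -22
D (Lin): max(-25, 83, -22) = 83
M (Farouk): min(45, 98) = 45
N (Farouk): min(9, -28) = -28
P (Farouk): min(79, -87) = -87
E (Lin): max(45, -28, -87) = 45
A (Farouk): min(83, 45) = 45
Q (Farouk): min(-44, 79, 73, -36) = -44
R (Farouk): min(31, 25) = 25
F (Lin): max(-38, -44, 25) = 25
S (Farouk): min(48, 14) = 14
G (Lin): max(14, 41) = 41
B (Farouk): min(25, 41) = 25
T (Farouk): min(-46, 74, 81) = -46
U (Farouk): min(1, 22, 72) = 1
V (Farouk): min(73, -44) = -44
H (Lin): max(-46, 1, 97, -44) = 97
W (Farouk): min(98, -2, 9) = -2
X (Farouk): min(87, -82) = -82
J (Lin): max(-2, -82) = -2
C (Farouk): min(97, -2) = -2
root (Lin): max(45, 25, -2) = 45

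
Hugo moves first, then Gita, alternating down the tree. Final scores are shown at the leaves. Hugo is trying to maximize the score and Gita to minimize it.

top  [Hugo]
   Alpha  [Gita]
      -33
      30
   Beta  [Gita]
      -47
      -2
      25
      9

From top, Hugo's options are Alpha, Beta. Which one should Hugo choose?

Alpha

Alpha (Gita): min(-33, 30) = -33
Beta (Gita): min(-47, -2, 25, 9) = -47
top (Hugo): max(-33, -47) = -33
Hugo at top wants the highest of {Alpha=-33, Beta=-47}, so chooses Alpha.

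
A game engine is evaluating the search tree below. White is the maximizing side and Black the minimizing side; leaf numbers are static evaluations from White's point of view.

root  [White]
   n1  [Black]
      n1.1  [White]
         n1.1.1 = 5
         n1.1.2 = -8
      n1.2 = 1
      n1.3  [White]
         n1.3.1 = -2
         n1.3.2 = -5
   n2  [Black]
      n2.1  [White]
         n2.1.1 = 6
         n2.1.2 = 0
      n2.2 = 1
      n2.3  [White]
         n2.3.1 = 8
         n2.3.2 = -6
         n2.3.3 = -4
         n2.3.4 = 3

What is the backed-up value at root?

1

n1.1 (White): max(5, -8) = 5
n1.3 (White): max(-2, -5) = -2
n1 (Black): min(5, 1, -2) = -2
n2.1 (White): max(6, 0) = 6
n2.3 (White): max(8, -6, -4, 3) = 8
n2 (Black): min(6, 1, 8) = 1
root (White): max(-2, 1) = 1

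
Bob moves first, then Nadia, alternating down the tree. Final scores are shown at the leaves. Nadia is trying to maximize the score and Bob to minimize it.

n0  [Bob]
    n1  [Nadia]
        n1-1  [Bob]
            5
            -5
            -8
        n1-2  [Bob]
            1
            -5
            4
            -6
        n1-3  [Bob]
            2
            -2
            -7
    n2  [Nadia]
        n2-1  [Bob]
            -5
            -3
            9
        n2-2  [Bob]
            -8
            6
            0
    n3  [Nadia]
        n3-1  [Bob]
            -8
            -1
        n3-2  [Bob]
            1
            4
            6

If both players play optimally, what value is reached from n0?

n1-1 (Bob): min(5, -5, -8) = -8
n1-2 (Bob): min(1, -5, 4, -6) = -6
n1-3 (Bob): min(2, -2, -7) = -7
n1 (Nadia): max(-8, -6, -7) = -6
n2-1 (Bob): min(-5, -3, 9) = -5
n2-2 (Bob): min(-8, 6, 0) = -8
n2 (Nadia): max(-5, -8) = -5
n3-1 (Bob): min(-8, -1) = -8
n3-2 (Bob): min(1, 4, 6) = 1
n3 (Nadia): max(-8, 1) = 1
n0 (Bob): min(-6, -5, 1) = -6

-6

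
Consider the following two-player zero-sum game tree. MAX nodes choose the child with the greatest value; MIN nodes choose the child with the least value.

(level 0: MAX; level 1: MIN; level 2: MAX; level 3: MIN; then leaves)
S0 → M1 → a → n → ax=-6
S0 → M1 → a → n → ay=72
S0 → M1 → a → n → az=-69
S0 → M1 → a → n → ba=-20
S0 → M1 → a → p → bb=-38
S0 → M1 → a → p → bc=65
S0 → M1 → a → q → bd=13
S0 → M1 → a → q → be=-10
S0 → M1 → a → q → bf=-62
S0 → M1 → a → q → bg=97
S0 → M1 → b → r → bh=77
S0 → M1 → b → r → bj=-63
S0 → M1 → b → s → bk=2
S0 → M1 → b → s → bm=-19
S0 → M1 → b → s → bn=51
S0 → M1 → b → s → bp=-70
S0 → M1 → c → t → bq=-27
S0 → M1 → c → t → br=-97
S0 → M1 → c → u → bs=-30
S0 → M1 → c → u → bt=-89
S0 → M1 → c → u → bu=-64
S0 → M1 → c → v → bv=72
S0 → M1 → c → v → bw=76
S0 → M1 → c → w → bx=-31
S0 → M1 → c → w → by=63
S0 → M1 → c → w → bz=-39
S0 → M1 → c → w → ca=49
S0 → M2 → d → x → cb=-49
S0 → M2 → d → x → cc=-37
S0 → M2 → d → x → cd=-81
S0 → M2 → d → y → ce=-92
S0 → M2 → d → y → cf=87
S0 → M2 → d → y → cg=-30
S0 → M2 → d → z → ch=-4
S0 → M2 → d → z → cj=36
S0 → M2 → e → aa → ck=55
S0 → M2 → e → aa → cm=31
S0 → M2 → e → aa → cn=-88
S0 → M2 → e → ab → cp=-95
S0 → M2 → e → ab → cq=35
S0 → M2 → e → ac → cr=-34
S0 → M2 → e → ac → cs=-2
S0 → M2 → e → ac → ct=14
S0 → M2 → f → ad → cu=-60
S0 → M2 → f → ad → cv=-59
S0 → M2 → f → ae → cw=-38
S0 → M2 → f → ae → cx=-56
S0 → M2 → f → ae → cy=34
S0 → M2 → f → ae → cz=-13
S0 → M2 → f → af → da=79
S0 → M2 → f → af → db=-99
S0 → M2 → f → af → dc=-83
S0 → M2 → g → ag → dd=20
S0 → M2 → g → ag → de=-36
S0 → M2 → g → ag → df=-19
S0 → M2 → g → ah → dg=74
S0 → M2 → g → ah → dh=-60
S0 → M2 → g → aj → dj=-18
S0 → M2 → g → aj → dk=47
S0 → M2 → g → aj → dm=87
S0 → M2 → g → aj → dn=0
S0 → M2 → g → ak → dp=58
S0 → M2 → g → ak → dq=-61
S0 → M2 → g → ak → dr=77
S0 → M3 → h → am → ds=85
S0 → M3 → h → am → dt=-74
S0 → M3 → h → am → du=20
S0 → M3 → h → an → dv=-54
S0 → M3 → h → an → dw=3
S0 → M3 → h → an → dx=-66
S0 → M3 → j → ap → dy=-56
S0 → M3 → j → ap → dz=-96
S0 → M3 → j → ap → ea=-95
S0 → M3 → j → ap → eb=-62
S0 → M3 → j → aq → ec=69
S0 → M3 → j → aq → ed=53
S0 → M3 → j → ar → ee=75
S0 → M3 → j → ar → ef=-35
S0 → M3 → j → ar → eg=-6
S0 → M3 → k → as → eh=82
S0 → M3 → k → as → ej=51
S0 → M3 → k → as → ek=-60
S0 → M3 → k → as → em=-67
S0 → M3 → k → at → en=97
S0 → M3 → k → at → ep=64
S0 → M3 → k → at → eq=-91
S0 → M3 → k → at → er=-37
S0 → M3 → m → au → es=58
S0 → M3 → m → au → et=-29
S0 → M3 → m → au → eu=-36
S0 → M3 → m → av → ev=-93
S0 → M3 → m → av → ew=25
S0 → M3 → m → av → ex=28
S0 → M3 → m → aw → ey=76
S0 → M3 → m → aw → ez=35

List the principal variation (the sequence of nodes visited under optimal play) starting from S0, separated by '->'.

n (MIN): min(-6, 72, -69, -20) = -69
p (MIN): min(-38, 65) = -38
q (MIN): min(13, -10, -62, 97) = -62
a (MAX): max(-69, -38, -62) = -38
r (MIN): min(77, -63) = -63
s (MIN): min(2, -19, 51, -70) = -70
b (MAX): max(-63, -70) = -63
t (MIN): min(-27, -97) = -97
u (MIN): min(-30, -89, -64) = -89
v (MIN): min(72, 76) = 72
w (MIN): min(-31, 63, -39, 49) = -39
c (MAX): max(-97, -89, 72, -39) = 72
M1 (MIN): min(-38, -63, 72) = -63
x (MIN): min(-49, -37, -81) = -81
y (MIN): min(-92, 87, -30) = -92
z (MIN): min(-4, 36) = -4
d (MAX): max(-81, -92, -4) = -4
aa (MIN): min(55, 31, -88) = -88
ab (MIN): min(-95, 35) = -95
ac (MIN): min(-34, -2, 14) = -34
e (MAX): max(-88, -95, -34) = -34
ad (MIN): min(-60, -59) = -60
ae (MIN): min(-38, -56, 34, -13) = -56
af (MIN): min(79, -99, -83) = -99
f (MAX): max(-60, -56, -99) = -56
ag (MIN): min(20, -36, -19) = -36
ah (MIN): min(74, -60) = -60
aj (MIN): min(-18, 47, 87, 0) = -18
ak (MIN): min(58, -61, 77) = -61
g (MAX): max(-36, -60, -18, -61) = -18
M2 (MIN): min(-4, -34, -56, -18) = -56
am (MIN): min(85, -74, 20) = -74
an (MIN): min(-54, 3, -66) = -66
h (MAX): max(-74, -66) = -66
ap (MIN): min(-56, -96, -95, -62) = -96
aq (MIN): min(69, 53) = 53
ar (MIN): min(75, -35, -6) = -35
j (MAX): max(-96, 53, -35) = 53
as (MIN): min(82, 51, -60, -67) = -67
at (MIN): min(97, 64, -91, -37) = -91
k (MAX): max(-67, -91) = -67
au (MIN): min(58, -29, -36) = -36
av (MIN): min(-93, 25, 28) = -93
aw (MIN): min(76, 35) = 35
m (MAX): max(-36, -93, 35) = 35
M3 (MIN): min(-66, 53, -67, 35) = -67
S0 (MAX): max(-63, -56, -67) = -56
At S0, MAX picks M2 (highest: -56).
At M2, MIN picks f (lowest: -56).
At f, MAX picks ae (highest: -56).
At ae, MIN picks cx (lowest: -56).
Terminal value -56.

S0 -> M2 -> f -> ae -> cx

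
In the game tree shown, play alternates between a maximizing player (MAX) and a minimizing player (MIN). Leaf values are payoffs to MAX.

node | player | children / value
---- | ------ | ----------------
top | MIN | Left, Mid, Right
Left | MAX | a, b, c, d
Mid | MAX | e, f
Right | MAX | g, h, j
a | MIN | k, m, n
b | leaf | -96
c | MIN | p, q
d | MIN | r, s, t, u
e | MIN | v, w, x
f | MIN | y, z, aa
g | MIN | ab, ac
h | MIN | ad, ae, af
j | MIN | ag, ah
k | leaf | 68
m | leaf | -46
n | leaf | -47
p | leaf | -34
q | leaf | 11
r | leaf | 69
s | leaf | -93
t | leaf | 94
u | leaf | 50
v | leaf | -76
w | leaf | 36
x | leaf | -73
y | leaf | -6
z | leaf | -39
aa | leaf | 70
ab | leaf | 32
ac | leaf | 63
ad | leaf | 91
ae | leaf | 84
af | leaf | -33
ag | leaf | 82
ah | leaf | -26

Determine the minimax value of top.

-39

a (MIN): min(68, -46, -47) = -47
c (MIN): min(-34, 11) = -34
d (MIN): min(69, -93, 94, 50) = -93
Left (MAX): max(-47, -96, -34, -93) = -34
e (MIN): min(-76, 36, -73) = -76
f (MIN): min(-6, -39, 70) = -39
Mid (MAX): max(-76, -39) = -39
g (MIN): min(32, 63) = 32
h (MIN): min(91, 84, -33) = -33
j (MIN): min(82, -26) = -26
Right (MAX): max(32, -33, -26) = 32
top (MIN): min(-34, -39, 32) = -39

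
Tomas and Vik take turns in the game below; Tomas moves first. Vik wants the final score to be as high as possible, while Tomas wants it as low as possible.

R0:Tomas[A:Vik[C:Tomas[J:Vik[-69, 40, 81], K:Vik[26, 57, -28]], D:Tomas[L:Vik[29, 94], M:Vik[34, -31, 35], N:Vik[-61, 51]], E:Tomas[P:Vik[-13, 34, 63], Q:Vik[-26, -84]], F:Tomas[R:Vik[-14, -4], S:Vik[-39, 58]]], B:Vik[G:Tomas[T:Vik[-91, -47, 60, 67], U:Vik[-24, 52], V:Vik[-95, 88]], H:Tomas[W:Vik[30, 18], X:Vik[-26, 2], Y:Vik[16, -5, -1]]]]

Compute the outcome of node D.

L (Vik): max(29, 94) = 94
M (Vik): max(34, -31, 35) = 35
N (Vik): max(-61, 51) = 51
D (Tomas): min(94, 35, 51) = 35

35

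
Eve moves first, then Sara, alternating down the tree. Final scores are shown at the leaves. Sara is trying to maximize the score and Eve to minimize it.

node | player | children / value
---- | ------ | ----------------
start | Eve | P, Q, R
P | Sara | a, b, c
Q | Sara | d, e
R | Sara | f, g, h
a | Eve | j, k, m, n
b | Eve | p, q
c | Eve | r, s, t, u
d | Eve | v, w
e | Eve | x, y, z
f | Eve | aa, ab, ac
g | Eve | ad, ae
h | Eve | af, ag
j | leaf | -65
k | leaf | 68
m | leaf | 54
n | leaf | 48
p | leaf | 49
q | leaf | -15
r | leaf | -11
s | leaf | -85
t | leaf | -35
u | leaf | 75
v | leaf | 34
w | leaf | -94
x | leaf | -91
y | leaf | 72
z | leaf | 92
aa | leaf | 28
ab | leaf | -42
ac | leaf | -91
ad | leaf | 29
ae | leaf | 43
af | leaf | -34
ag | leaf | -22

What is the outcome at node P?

-15

a (Eve): min(-65, 68, 54, 48) = -65
b (Eve): min(49, -15) = -15
c (Eve): min(-11, -85, -35, 75) = -85
P (Sara): max(-65, -15, -85) = -15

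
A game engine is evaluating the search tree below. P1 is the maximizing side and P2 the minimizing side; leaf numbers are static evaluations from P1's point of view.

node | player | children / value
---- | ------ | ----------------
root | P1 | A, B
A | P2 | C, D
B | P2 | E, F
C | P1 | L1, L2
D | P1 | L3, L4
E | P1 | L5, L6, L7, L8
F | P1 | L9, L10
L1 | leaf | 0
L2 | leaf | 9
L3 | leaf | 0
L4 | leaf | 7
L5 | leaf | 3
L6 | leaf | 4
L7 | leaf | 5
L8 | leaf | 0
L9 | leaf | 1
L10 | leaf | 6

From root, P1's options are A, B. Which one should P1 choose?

C (P1): max(0, 9) = 9
D (P1): max(0, 7) = 7
A (P2): min(9, 7) = 7
E (P1): max(3, 4, 5, 0) = 5
F (P1): max(1, 6) = 6
B (P2): min(5, 6) = 5
root (P1): max(7, 5) = 7
P1 at root wants the highest of {A=7, B=5}, so chooses A.

A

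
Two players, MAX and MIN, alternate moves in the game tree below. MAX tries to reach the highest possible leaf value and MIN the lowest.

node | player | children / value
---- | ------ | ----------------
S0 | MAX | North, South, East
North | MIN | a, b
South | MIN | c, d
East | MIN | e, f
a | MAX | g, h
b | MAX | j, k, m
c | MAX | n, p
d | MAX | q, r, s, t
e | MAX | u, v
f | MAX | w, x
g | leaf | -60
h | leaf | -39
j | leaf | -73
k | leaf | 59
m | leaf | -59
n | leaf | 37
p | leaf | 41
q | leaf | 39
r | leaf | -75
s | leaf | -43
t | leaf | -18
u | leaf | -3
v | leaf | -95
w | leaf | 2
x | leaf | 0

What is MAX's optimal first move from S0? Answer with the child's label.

a (MAX): max(-60, -39) = -39
b (MAX): max(-73, 59, -59) = 59
North (MIN): min(-39, 59) = -39
c (MAX): max(37, 41) = 41
d (MAX): max(39, -75, -43, -18) = 39
South (MIN): min(41, 39) = 39
e (MAX): max(-3, -95) = -3
f (MAX): max(2, 0) = 2
East (MIN): min(-3, 2) = -3
S0 (MAX): max(-39, 39, -3) = 39
MAX at S0 wants the highest of {North=-39, South=39, East=-3}, so chooses South.

South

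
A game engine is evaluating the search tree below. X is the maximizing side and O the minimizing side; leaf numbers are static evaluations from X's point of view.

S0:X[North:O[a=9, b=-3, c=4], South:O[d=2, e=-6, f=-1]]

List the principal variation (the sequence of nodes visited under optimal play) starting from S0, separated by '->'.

North (O): min(9, -3, 4) = -3
South (O): min(2, -6, -1) = -6
S0 (X): max(-3, -6) = -3
At S0, X picks North (highest: -3).
At North, O picks b (lowest: -3).
Terminal value -3.

S0 -> North -> b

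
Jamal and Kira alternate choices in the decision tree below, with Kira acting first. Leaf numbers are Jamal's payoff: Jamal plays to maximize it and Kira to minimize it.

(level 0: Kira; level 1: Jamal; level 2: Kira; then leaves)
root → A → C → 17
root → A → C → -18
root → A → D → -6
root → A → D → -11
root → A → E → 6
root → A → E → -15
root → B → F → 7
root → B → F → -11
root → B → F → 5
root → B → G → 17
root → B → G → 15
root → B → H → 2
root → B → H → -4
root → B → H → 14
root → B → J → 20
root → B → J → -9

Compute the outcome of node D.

-11

D (Kira): min(-6, -11) = -11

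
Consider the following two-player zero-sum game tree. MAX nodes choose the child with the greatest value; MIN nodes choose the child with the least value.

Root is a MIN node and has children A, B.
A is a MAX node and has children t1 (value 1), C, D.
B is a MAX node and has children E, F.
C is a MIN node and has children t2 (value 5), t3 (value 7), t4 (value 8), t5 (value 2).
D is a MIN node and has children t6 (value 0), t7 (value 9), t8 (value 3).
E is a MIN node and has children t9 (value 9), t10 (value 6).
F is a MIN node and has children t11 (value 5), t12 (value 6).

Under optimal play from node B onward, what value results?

E (MIN): min(9, 6) = 6
F (MIN): min(5, 6) = 5
B (MAX): max(6, 5) = 6

6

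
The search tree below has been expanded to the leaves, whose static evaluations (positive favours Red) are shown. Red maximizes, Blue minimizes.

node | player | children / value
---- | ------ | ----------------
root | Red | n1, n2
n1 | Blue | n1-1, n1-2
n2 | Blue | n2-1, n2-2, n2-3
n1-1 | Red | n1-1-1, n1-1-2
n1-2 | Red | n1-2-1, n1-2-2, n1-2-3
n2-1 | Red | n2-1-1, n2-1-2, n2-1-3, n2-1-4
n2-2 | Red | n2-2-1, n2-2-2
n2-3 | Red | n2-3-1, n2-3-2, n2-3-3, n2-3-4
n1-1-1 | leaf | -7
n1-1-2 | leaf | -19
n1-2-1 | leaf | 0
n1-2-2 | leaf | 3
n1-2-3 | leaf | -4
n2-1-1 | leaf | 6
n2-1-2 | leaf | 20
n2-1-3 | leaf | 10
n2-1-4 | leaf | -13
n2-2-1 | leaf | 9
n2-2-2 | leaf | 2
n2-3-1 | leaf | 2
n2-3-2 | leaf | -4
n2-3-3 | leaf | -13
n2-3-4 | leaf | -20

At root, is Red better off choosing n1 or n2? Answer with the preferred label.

n2

n1-1 (Red): max(-7, -19) = -7
n1-2 (Red): max(0, 3, -4) = 3
n1 (Blue): min(-7, 3) = -7
n2-1 (Red): max(6, 20, 10, -13) = 20
n2-2 (Red): max(9, 2) = 9
n2-3 (Red): max(2, -4, -13, -20) = 2
n2 (Blue): min(20, 9, 2) = 2
Red prefers the higher value; n1=-7, n2=2. n2 is better since 2 > -7.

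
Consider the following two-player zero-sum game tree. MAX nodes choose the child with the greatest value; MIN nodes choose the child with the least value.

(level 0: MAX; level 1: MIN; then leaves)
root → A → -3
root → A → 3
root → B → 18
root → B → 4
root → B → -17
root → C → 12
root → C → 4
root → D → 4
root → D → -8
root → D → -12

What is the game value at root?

A (MIN): min(-3, 3) = -3
B (MIN): min(18, 4, -17) = -17
C (MIN): min(12, 4) = 4
D (MIN): min(4, -8, -12) = -12
root (MAX): max(-3, -17, 4, -12) = 4

4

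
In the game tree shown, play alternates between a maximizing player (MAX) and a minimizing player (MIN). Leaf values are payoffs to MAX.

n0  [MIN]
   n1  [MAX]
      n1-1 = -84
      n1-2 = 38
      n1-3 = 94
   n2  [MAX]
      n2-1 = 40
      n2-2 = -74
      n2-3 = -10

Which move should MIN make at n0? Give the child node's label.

n2

n1 (MAX): max(-84, 38, 94) = 94
n2 (MAX): max(40, -74, -10) = 40
n0 (MIN): min(94, 40) = 40
MIN at n0 wants the lowest of {n1=94, n2=40}, so chooses n2.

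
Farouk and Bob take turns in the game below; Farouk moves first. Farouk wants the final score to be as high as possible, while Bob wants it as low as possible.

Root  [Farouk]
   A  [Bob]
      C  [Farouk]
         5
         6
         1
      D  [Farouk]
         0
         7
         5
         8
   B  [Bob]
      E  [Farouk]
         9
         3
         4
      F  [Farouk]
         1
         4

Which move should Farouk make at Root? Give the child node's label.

A

C (Farouk): max(5, 6, 1) = 6
D (Farouk): max(0, 7, 5, 8) = 8
A (Bob): min(6, 8) = 6
E (Farouk): max(9, 3, 4) = 9
F (Farouk): max(1, 4) = 4
B (Bob): min(9, 4) = 4
Root (Farouk): max(6, 4) = 6
Farouk at Root wants the highest of {A=6, B=4}, so chooses A.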